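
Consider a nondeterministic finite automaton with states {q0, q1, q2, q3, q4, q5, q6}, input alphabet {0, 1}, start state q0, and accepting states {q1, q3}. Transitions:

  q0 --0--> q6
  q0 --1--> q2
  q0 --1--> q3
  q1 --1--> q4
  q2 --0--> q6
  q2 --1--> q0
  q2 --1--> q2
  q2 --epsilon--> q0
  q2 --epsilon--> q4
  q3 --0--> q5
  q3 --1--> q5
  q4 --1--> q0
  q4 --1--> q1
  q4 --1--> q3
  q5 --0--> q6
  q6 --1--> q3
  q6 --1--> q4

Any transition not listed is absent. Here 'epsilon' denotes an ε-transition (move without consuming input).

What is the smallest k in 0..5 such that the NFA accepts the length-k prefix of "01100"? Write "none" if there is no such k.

2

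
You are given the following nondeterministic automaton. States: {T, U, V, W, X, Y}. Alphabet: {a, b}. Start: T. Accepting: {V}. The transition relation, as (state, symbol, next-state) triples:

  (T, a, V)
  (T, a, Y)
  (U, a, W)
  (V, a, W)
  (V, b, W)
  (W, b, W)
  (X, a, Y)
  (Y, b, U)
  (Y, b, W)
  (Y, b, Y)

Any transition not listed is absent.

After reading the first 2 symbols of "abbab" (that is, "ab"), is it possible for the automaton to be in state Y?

Start in {T}.
Read 'a': T→{V, Y}; now {V, Y}.
Read 'b': V→{W}, Y→{U, W, Y}; now {U, W, Y}.
State Y is in {U, W, Y}.

Yes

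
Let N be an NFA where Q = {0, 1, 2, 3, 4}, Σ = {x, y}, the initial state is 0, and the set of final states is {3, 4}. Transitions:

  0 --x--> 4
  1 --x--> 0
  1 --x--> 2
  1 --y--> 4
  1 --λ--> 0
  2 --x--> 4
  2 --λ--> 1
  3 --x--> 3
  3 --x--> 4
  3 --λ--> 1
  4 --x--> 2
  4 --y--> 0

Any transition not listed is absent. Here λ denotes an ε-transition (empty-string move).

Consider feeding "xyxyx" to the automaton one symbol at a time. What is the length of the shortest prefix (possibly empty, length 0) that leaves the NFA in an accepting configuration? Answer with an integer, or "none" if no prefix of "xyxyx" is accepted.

1

Start in {0}.
Read 'x': {0} → {4}.
None of the earlier sets intersect F, but {4} does.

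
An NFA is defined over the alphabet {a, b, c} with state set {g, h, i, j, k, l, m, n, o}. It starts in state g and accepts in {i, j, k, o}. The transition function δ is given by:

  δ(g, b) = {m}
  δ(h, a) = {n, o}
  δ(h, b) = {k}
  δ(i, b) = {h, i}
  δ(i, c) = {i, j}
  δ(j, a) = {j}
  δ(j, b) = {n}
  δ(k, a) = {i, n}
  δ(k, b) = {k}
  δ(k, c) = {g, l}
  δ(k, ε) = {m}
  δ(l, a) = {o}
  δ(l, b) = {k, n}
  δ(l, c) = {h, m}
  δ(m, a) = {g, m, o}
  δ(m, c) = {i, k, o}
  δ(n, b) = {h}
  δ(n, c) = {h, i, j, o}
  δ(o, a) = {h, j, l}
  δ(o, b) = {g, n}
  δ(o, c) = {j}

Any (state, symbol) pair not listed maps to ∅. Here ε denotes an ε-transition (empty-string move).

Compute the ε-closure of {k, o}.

Begin with {k, o}.
ε-move k → m; add m.

{k, m, o}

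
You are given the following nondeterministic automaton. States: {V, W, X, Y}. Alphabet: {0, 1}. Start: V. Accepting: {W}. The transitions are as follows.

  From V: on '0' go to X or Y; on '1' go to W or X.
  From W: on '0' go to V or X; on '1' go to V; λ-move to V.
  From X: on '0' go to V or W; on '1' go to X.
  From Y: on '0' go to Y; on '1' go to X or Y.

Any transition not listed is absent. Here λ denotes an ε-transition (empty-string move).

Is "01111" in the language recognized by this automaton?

Start in {V}.
Read '0': {V} → {X, Y}.
Read '1': {X, Y} → {X, Y}.
Read '1': {X, Y} → {X, Y}.
Read '1': {X, Y} → {X, Y}.
Read '1': {X, Y} → {X, Y}.
The final set {X, Y} contains no accepting state.

No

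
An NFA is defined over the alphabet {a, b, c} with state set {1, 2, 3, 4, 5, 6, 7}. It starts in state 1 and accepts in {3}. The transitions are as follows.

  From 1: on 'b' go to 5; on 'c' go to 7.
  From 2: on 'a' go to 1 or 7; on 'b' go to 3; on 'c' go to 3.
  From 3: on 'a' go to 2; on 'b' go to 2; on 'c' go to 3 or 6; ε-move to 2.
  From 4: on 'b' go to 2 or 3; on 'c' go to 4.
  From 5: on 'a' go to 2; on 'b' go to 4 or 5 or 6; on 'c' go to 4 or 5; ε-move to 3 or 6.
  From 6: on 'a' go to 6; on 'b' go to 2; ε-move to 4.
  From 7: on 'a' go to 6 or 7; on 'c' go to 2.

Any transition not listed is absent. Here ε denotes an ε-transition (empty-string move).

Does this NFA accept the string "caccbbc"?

Start in {1}.
Read 'c': {1} → {7}.
Read 'a': {7} → {4, 6, 7}.
Read 'c': {4, 6, 7} → {2, 4}.
Read 'c': {2, 4} → {2, 3, 4}.
Read 'b': {2, 3, 4} → {2, 3}.
Read 'b': {2, 3} → {2, 3}.
Read 'c': {2, 3} → {2, 3, 4, 6}.
The final set {2, 3, 4, 6} contains the accepting state 3.

Yes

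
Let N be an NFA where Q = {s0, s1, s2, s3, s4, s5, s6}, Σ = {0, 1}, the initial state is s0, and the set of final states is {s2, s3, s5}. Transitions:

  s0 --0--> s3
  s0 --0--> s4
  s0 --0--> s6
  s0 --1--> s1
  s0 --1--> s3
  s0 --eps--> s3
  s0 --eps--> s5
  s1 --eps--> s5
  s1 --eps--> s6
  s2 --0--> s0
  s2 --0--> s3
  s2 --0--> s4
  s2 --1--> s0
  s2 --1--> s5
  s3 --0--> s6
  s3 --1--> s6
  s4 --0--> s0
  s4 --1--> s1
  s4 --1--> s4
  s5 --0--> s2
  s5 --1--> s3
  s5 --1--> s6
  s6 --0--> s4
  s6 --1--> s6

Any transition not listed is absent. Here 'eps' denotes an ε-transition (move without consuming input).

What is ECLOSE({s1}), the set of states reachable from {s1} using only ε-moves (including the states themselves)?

Begin with {s1}.
ε-move s1 → s5; add s5.
ε-move s1 → s6; add s6.

{s1, s5, s6}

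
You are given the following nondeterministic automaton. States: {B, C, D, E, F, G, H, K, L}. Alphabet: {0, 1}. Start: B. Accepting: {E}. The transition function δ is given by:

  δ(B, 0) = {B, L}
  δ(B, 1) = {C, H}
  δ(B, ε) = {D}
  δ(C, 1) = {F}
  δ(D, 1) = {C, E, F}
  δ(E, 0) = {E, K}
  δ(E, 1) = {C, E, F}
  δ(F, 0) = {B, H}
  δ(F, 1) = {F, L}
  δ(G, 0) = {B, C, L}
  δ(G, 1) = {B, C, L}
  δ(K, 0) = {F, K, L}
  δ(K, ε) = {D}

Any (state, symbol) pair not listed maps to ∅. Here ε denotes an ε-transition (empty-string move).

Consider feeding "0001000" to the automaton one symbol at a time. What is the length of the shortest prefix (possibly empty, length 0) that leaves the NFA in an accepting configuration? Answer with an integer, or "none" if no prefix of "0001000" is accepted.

4

Start: ε-closure({B}) = {B, D}.
Read '0': {B, D} → {B, D, L}.
Read '0': {B, D, L} → {B, D, L}.
Read '0': {B, D, L} → {B, D, L}.
Read '1': {B, D, L} → {C, E, F, H}.
None of the earlier sets intersect F, but {C, E, F, H} does.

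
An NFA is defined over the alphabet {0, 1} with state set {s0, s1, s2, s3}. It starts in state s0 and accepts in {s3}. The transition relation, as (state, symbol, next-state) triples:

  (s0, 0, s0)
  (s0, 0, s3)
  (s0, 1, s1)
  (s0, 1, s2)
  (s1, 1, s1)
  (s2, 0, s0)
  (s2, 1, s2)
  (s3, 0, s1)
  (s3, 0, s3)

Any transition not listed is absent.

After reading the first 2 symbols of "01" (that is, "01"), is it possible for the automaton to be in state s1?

Start in {s0}.
Read '0': s0→{s0, s3}; now {s0, s3}.
Read '1': s0→{s1, s2}, s3→∅; now {s1, s2}.
State s1 is in {s1, s2}.

Yes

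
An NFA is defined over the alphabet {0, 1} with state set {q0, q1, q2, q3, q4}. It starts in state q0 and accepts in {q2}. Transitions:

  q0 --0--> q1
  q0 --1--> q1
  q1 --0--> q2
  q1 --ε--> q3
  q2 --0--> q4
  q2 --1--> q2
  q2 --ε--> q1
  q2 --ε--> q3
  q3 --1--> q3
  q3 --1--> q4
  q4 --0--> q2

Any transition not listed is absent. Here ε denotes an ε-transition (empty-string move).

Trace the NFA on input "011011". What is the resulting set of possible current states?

Start in {q0}.
Read '0': {q0} → {q1, q3}.
Read '1': {q1, q3} → {q3, q4}.
Read '1': {q3, q4} → {q3, q4}.
Read '0': {q3, q4} → {q1, q2, q3}.
Read '1': {q1, q2, q3} → {q1, q2, q3, q4}.
Read '1': {q1, q2, q3, q4} → {q1, q2, q3, q4}.

{q1, q2, q3, q4}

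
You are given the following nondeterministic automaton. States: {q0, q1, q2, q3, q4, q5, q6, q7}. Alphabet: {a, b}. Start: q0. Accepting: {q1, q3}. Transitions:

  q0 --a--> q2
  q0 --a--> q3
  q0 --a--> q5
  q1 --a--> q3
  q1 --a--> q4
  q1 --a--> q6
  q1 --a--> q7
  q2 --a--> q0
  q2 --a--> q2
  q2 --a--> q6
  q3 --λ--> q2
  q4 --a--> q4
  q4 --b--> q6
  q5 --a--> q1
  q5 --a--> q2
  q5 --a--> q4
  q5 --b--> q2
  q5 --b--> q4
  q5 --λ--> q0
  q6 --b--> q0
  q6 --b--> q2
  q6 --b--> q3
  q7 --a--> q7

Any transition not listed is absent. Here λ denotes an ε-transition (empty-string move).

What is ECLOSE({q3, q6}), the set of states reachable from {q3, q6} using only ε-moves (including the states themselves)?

Begin with {q3, q6}.
ε-move q3 → q2; add q2.

{q2, q3, q6}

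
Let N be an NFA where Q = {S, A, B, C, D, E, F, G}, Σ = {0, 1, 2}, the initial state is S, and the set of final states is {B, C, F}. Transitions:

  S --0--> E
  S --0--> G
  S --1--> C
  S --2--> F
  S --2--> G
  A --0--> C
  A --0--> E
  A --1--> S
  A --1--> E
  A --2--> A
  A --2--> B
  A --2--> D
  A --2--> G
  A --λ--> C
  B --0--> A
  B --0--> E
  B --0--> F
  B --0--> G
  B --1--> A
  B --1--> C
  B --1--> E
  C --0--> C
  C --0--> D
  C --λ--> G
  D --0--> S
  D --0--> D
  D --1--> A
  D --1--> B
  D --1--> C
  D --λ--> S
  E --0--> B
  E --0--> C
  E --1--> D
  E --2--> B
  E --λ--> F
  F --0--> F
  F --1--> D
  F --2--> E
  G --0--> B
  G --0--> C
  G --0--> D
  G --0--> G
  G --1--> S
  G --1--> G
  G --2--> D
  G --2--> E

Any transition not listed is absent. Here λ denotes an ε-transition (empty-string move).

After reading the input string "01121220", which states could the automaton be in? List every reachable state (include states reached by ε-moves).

{S, A, B, C, D, E, F, G}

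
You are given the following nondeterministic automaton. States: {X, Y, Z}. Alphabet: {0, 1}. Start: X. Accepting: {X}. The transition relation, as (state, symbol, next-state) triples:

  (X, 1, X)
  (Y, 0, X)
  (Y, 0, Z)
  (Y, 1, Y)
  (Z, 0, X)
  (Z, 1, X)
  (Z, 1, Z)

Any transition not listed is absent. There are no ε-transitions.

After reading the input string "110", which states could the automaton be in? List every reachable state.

∅

Start in {X}.
Read '1': X→{X}; now {X}.
Read '1': X→{X}; now {X}.
Read '0': X→∅; now ∅.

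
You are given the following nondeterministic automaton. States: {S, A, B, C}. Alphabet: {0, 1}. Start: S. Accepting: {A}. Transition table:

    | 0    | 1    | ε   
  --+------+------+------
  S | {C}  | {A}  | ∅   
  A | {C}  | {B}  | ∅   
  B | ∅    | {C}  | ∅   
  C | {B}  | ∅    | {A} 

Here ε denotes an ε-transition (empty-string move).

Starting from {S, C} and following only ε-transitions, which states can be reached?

Begin with {S, C}.
ε-move C → A; add A.

{S, A, C}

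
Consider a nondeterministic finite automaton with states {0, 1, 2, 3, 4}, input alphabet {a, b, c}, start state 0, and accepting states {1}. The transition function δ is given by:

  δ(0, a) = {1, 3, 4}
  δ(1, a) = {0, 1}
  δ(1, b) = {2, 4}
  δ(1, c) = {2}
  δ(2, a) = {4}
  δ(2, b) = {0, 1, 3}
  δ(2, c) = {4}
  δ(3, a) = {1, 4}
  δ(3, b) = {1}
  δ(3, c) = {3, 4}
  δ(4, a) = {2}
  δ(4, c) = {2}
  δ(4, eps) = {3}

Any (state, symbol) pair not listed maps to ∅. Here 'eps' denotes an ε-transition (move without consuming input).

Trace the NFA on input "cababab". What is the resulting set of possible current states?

∅

Start in {0}.
Read 'c': {0} → ∅.
The set is empty and remains empty for the remaining 6 symbols.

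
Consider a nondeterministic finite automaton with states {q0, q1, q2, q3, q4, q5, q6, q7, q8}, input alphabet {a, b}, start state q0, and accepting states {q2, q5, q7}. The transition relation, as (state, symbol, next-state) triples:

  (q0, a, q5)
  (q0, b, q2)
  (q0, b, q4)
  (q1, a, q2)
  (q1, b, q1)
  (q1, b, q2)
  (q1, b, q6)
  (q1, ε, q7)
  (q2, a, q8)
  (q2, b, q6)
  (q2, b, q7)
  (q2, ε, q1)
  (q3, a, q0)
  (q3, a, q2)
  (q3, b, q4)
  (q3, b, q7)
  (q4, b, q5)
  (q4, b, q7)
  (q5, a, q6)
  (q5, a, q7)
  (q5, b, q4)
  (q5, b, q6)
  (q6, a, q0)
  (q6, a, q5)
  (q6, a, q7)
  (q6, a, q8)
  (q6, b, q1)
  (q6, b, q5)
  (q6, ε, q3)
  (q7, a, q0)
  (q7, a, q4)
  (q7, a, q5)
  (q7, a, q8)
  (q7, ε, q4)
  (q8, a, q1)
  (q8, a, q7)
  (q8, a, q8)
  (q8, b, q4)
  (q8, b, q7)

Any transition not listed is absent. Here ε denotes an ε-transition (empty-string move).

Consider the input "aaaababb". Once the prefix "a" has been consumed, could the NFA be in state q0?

No

Start in {q0}.
Read 'a': q0→{q5}; now {q5}.
State q0 is not in {q5}.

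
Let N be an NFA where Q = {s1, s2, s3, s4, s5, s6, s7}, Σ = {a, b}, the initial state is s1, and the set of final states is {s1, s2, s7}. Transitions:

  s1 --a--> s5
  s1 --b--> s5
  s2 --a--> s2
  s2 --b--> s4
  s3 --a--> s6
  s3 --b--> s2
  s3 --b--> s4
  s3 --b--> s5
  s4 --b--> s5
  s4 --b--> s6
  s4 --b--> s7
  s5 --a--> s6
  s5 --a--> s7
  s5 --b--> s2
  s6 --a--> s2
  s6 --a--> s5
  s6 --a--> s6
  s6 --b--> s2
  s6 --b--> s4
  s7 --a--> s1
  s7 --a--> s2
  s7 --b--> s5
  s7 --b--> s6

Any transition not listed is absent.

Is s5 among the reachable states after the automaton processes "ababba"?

Start in {s1}.
Read 'a': {s1} → {s5}.
Read 'b': {s5} → {s2}.
Read 'a': {s2} → {s2}.
Read 'b': {s2} → {s4}.
Read 'b': {s4} → {s5, s6, s7}.
Read 'a': {s5, s6, s7} → {s1, s2, s5, s6, s7}.
State s5 is in {s1, s2, s5, s6, s7}.

Yes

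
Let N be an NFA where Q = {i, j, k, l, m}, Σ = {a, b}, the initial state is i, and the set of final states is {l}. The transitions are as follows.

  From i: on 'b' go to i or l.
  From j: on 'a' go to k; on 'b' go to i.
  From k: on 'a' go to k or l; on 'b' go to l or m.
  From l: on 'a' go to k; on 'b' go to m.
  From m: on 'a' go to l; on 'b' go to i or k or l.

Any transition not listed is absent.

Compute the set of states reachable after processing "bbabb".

{i, k, l, m}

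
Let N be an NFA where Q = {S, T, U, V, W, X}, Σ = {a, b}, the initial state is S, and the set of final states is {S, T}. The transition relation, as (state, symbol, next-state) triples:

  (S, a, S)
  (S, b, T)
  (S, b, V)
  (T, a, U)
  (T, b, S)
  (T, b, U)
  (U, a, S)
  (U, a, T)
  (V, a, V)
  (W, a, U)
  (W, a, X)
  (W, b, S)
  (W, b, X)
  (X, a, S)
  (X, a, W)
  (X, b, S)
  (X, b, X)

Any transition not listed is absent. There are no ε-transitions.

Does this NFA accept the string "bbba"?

No

Start in {S}.
Read 'b': {S} → {T, V}.
Read 'b': {T, V} → {S, U}.
Read 'b': {S, U} → {T, V}.
Read 'a': {T, V} → {U, V}.
The final set {U, V} contains no accepting state.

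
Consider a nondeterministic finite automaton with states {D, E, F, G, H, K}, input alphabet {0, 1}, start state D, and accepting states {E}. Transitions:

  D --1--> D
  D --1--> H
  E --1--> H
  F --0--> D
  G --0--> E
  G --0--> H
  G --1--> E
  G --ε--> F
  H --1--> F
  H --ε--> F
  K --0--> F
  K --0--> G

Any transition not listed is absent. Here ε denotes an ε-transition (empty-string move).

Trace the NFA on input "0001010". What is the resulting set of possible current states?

Start in {D}.
Read '0': {D} → ∅.
The set is empty and remains empty for the remaining 6 symbols.

∅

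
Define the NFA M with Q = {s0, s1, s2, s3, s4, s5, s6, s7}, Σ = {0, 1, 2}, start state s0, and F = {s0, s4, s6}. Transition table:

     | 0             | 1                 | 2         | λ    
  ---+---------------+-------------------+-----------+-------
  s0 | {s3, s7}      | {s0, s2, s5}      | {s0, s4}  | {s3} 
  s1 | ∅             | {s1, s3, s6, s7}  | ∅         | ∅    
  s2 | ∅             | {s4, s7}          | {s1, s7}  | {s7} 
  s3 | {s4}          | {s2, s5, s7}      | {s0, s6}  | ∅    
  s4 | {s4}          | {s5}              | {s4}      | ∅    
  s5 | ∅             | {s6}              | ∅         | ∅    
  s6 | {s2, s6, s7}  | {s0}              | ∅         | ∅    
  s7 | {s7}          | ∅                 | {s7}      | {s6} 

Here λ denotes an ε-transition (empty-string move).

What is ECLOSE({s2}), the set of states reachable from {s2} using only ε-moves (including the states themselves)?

{s2, s6, s7}

Begin with {s2}.
ε-move s2 → s7; add s7.
ε-move s7 → s6; add s6.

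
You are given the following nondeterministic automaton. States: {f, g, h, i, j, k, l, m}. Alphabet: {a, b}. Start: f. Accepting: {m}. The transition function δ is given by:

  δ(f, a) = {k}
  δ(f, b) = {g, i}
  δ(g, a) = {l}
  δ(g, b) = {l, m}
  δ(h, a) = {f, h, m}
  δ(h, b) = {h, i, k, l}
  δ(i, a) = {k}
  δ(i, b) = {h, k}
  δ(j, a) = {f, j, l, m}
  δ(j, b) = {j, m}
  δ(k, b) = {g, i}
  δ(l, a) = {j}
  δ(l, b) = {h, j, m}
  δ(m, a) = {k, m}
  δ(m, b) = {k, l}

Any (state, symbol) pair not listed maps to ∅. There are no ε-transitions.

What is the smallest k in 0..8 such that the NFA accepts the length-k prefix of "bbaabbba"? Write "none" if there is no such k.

2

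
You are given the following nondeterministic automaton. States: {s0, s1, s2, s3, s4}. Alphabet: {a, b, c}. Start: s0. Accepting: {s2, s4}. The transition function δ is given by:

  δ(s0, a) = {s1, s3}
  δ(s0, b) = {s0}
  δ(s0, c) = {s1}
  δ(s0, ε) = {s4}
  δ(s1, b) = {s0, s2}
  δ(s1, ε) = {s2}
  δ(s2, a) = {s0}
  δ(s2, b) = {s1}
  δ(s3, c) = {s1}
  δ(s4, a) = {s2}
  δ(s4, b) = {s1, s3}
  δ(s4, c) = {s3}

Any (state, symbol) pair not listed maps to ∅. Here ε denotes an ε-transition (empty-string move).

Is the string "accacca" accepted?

No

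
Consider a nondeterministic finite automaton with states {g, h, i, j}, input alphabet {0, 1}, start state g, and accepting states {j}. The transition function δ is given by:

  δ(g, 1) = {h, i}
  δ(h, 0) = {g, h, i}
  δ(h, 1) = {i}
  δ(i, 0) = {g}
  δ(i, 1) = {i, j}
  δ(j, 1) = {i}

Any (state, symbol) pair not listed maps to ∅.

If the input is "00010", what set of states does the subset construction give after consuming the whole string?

∅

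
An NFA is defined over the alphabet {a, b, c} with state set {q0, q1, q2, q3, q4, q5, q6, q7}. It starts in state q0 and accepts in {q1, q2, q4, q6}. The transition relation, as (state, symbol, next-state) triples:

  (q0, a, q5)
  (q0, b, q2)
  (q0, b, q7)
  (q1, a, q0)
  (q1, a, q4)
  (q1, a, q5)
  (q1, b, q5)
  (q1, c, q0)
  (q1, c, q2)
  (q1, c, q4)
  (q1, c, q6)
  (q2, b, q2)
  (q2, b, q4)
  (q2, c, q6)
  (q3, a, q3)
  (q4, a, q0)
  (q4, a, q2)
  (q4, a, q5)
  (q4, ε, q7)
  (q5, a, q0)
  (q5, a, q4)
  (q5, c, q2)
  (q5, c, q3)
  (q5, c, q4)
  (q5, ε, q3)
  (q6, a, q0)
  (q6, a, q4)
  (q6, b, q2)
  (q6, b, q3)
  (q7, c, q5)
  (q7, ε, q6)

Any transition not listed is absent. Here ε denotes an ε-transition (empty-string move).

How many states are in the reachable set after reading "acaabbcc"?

5

Start in {q0}.
Read 'a': {q0} → {q3, q5}.
Read 'c': {q3, q5} → {q2, q3, q4, q6, q7}.
Read 'a': {q2, q3, q4, q6, q7} → {q0, q2, q3, q4, q5, q6, q7}.
Read 'a': {q0, q2, q3, q4, q5, q6, q7} → {q0, q2, q3, q4, q5, q6, q7}.
Read 'b': {q0, q2, q3, q4, q5, q6, q7} → {q2, q3, q4, q6, q7}.
Read 'b': {q2, q3, q4, q6, q7} → {q2, q3, q4, q6, q7}.
Read 'c': {q2, q3, q4, q6, q7} → {q3, q5, q6}.
Read 'c': {q3, q5, q6} → {q2, q3, q4, q6, q7}.
That set has 5 states.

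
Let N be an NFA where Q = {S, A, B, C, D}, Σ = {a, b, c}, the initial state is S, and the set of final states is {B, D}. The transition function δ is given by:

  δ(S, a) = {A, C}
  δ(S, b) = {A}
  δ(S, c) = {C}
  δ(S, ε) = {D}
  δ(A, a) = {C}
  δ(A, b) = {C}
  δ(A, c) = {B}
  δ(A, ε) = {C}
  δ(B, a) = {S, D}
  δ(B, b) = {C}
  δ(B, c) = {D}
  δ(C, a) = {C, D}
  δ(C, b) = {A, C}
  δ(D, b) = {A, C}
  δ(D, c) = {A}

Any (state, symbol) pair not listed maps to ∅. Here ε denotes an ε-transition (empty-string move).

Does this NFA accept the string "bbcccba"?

Yes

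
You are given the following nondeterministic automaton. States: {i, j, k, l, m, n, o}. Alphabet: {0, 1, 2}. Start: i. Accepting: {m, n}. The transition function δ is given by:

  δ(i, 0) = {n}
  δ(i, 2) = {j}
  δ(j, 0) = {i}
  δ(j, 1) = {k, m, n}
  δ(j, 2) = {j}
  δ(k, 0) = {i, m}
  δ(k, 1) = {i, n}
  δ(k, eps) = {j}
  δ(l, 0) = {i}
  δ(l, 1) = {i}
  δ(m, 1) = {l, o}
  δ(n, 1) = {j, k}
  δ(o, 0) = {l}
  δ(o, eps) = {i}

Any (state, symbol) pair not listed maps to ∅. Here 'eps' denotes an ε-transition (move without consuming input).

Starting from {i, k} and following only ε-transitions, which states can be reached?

Begin with {i, k}.
ε-move k → j; add j.

{i, j, k}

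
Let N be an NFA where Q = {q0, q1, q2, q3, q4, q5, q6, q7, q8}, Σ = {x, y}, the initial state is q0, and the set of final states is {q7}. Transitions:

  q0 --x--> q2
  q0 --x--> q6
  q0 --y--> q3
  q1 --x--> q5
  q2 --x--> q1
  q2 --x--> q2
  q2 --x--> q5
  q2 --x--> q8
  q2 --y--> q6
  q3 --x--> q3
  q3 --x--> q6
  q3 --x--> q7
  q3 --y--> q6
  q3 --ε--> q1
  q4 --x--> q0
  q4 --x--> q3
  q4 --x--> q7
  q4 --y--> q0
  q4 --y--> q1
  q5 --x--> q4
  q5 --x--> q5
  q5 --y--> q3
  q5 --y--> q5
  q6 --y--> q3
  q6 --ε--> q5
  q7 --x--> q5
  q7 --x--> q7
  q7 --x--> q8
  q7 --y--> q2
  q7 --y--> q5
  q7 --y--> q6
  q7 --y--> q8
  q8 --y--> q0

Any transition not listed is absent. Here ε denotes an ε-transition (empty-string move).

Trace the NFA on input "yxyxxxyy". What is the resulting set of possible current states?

{q0, q1, q3, q5, q6}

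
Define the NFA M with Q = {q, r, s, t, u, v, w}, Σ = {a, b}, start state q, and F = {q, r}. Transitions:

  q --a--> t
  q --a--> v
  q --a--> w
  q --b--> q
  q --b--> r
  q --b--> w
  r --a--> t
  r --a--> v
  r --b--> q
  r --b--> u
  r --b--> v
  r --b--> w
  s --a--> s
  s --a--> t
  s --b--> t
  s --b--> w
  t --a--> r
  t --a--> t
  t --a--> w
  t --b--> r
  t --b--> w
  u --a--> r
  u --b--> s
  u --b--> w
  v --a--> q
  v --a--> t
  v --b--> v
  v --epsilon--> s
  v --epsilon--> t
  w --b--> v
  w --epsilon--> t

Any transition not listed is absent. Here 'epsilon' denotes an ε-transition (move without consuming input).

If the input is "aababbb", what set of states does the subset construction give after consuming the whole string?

Start in {q}.
Read 'a': q→{t, v, w}; union {t, v, w}; ε-closure = {s, t, v, w}.
Read 'a': s→{s, t}, t→{r, t, w}, v→{q, t}, w→∅; now {q, r, s, t, w}.
Read 'b': q→{q, r, w}, r→{q, u, v, w}, s→{t, w}, t→{r, w}, w→{v}; union {q, r, t, u, v, w}; ε-closure = {q, r, s, t, u, v, w}.
Read 'a': q→{t, v, w}, r→{t, v}, s→{s, t}, t→{r, t, w}, u→{r}, v→{q, t}, w→∅; now {q, r, s, t, v, w}.
Read 'b': q→{q, r, w}, r→{q, u, v, w}, s→{t, w}, t→{r, w}, v→{v}, w→{v}; union {q, r, t, u, v, w}; ε-closure = {q, r, s, t, u, v, w}.
Read 'b': q→{q, r, w}, r→{q, u, v, w}, s→{t, w}, t→{r, w}, u→{s, w}, v→{v}, w→{v}; now {q, r, s, t, u, v, w}.
Read 'b': q→{q, r, w}, r→{q, u, v, w}, s→{t, w}, t→{r, w}, u→{s, w}, v→{v}, w→{v}; now {q, r, s, t, u, v, w}.

{q, r, s, t, u, v, w}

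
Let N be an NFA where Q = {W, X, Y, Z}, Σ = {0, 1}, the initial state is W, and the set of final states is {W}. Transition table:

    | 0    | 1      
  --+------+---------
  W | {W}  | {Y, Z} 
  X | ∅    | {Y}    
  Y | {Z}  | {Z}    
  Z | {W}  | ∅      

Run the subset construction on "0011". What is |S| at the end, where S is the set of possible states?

Start in {W}.
Read '0': W→{W}; now {W}.
Read '0': W→{W}; now {W}.
Read '1': W→{Y, Z}; now {Y, Z}.
Read '1': Y→{Z}, Z→∅; now {Z}.
That set has 1 state.

1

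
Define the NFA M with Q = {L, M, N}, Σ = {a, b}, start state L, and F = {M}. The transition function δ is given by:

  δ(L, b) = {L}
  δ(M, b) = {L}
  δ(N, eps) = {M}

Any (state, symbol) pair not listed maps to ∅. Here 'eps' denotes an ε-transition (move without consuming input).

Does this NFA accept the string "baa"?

Start in {L}.
Read 'b': {L} → {L}.
Read 'a': {L} → ∅.
The set is empty and remains empty for the remaining 1 symbol.
The final set ∅ contains no accepting state.

No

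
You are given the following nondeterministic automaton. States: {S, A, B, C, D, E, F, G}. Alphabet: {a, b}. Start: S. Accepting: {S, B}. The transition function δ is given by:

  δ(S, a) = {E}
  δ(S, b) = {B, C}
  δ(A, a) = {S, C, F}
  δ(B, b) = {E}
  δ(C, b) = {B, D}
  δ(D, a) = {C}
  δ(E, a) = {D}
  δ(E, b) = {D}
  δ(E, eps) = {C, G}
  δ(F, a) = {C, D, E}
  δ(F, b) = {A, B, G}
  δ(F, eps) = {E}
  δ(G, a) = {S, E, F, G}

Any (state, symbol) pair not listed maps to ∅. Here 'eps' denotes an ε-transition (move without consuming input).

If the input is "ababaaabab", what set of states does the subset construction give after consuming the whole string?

Start in {S}.
Read 'a': S→{E}; union {E}; ε-closure = {C, E, G}.
Read 'b': C→{B, D}, E→{D}, G→∅; now {B, D}.
Read 'a': B→∅, D→{C}; now {C}.
Read 'b': C→{B, D}; now {B, D}.
Read 'a': B→∅, D→{C}; now {C}.
Read 'a': C→∅; now ∅.
The set is empty and remains empty for the remaining 4 symbols.

∅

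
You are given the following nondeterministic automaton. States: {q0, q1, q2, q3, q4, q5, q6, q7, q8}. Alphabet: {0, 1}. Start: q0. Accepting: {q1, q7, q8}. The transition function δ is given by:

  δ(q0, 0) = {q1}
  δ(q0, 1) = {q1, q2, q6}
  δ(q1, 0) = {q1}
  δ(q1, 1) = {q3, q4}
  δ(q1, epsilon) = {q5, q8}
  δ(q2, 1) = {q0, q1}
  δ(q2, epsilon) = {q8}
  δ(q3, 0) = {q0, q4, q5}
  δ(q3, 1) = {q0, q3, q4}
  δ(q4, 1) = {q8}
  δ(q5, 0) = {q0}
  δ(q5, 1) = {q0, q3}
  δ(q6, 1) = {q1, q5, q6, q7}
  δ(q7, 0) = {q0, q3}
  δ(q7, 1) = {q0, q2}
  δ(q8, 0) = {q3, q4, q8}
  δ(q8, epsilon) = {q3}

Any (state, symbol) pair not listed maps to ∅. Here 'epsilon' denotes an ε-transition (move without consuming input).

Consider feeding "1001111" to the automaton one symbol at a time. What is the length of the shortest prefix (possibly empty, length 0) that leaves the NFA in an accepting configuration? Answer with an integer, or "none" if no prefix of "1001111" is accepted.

Start in {q0}.
Read '1': q0→{q1, q2, q6}; union {q1, q2, q6}; ε-closure = {q1, q2, q3, q5, q6, q8}.
None of the earlier sets intersect F, but {q1, q2, q3, q5, q6, q8} does.

1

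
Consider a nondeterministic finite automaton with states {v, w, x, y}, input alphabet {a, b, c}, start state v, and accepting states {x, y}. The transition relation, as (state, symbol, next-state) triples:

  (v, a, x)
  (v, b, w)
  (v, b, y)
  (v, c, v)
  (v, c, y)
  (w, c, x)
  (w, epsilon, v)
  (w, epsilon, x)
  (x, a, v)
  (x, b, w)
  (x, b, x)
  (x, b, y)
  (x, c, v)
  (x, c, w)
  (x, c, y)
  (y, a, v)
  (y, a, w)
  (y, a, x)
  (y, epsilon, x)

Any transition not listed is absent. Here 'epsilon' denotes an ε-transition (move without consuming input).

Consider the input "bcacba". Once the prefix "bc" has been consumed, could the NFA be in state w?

Yes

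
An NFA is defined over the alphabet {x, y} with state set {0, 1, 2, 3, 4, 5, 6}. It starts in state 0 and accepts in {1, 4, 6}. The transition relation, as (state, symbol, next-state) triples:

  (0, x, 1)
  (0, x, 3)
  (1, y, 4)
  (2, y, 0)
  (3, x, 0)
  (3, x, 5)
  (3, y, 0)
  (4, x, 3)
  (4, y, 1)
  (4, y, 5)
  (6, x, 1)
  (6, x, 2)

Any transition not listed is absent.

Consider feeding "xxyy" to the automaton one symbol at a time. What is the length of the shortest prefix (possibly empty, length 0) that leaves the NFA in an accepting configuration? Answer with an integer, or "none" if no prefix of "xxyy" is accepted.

1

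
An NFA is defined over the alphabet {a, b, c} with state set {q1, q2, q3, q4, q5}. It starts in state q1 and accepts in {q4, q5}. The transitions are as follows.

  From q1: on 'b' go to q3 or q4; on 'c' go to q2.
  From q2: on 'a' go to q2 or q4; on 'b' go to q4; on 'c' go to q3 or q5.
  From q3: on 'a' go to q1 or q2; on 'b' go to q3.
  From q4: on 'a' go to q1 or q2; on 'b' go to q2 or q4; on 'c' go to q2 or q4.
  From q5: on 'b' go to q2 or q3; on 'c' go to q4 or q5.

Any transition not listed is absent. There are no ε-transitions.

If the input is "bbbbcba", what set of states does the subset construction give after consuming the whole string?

Start in {q1}.
Read 'b': {q1} → {q3, q4}.
Read 'b': {q3, q4} → {q2, q3, q4}.
Read 'b': {q2, q3, q4} → {q2, q3, q4}.
Read 'b': {q2, q3, q4} → {q2, q3, q4}.
Read 'c': {q2, q3, q4} → {q2, q3, q4, q5}.
Read 'b': {q2, q3, q4, q5} → {q2, q3, q4}.
Read 'a': {q2, q3, q4} → {q1, q2, q4}.

{q1, q2, q4}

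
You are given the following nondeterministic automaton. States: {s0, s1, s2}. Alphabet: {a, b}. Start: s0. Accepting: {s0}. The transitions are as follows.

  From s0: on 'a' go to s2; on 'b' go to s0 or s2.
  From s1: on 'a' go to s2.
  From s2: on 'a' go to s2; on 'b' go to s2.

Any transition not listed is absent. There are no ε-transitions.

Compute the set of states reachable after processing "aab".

{s2}

Start in {s0}.
Read 'a': s0→{s2}; now {s2}.
Read 'a': s2→{s2}; now {s2}.
Read 'b': s2→{s2}; now {s2}.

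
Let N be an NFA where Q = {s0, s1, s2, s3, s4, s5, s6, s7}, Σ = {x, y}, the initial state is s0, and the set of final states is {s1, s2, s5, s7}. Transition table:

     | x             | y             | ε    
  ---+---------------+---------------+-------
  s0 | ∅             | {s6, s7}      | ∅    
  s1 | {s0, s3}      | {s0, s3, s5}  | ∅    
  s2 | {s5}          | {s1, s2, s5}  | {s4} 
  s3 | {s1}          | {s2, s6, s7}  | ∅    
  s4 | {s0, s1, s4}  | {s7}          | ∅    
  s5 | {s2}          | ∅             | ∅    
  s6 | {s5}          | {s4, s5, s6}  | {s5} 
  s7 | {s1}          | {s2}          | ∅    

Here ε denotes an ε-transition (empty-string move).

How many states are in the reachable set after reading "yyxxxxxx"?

6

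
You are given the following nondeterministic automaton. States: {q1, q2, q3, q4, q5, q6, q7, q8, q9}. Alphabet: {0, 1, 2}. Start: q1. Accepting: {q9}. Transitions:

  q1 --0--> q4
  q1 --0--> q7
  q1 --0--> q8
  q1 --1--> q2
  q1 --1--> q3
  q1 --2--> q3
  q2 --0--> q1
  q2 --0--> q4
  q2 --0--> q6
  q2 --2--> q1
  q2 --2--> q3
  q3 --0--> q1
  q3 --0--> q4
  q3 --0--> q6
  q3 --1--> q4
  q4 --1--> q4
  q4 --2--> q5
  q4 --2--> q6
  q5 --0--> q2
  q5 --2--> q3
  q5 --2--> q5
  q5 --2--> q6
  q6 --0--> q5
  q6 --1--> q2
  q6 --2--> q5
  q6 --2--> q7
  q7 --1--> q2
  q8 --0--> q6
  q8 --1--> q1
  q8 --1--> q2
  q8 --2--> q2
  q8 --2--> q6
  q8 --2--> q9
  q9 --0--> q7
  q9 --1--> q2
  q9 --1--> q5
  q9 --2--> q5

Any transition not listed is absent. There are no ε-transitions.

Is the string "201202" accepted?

Yes

Start in {q1}.
Read '2': q1→{q3}; now {q3}.
Read '0': q3→{q1, q4, q6}; now {q1, q4, q6}.
Read '1': q1→{q2, q3}, q4→{q4}, q6→{q2}; now {q2, q3, q4}.
Read '2': q2→{q1, q3}, q3→∅, q4→{q5, q6}; now {q1, q3, q5, q6}.
Read '0': q1→{q4, q7, q8}, q3→{q1, q4, q6}, q5→{q2}, q6→{q5}; now {q1, q2, q4, q5, q6, q7, q8}.
Read '2': q1→{q3}, q2→{q1, q3}, q4→{q5, q6}, q5→{q3, q5, q6}, q6→{q5, q7}, q7→∅, q8→{q2, q6, q9}; now {q1, q2, q3, q5, q6, q7, q9}.
The final set {q1, q2, q3, q5, q6, q7, q9} contains the accepting state q9.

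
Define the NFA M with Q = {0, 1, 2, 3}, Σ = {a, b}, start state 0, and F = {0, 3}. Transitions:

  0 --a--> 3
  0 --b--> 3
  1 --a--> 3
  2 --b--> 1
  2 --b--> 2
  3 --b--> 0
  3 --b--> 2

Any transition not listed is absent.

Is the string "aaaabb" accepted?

Start in {0}.
Read 'a': {0} → {3}.
Read 'a': {3} → ∅.
The set is empty and remains empty for the remaining 4 symbols.
The final set ∅ contains no accepting state.

No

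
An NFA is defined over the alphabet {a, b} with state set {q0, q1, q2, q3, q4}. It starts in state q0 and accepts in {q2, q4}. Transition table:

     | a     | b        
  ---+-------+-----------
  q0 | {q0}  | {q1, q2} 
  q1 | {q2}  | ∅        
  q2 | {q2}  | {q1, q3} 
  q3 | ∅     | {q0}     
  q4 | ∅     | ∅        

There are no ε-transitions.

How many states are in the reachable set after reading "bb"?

2

Start in {q0}.
Read 'b': q0→{q1, q2}; now {q1, q2}.
Read 'b': q1→∅, q2→{q1, q3}; now {q1, q3}.
That set has 2 states.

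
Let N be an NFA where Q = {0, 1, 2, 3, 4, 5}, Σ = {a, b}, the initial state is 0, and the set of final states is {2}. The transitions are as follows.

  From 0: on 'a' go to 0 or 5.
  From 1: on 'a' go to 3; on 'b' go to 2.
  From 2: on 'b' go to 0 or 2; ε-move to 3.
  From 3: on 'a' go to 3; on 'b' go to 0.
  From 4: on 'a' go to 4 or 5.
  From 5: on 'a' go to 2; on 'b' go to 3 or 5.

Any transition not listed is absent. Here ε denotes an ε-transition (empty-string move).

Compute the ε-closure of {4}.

{4}

Begin with {4}.
No ε-moves leave this set, so the closure equals the set itself.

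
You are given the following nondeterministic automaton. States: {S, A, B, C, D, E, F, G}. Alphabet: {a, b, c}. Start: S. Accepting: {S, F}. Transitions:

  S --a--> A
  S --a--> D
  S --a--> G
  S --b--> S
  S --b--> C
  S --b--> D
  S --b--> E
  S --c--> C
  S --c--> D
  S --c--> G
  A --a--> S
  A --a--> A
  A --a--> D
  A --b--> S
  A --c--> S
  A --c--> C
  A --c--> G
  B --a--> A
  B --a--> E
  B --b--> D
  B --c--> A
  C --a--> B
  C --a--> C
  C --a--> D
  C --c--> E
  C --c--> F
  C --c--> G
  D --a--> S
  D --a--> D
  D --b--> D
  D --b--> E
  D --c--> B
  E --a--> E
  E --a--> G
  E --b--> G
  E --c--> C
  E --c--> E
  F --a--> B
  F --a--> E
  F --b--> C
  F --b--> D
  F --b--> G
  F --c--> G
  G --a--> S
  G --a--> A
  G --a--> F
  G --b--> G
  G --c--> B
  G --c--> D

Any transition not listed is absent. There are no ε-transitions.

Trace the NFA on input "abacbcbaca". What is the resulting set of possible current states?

{S, A, B, C, D, E, F, G}

Start in {S}.
Read 'a': S→{A, D, G}; now {A, D, G}.
Read 'b': A→{S}, D→{D, E}, G→{G}; now {S, D, E, G}.
Read 'a': S→{A, D, G}, D→{S, D}, E→{E, G}, G→{S, A, F}; now {S, A, D, E, F, G}.
Read 'c': S→{C, D, G}, A→{S, C, G}, D→{B}, E→{C, E}, F→{G}, G→{B, D}; now {S, B, C, D, E, G}.
Read 'b': S→{S, C, D, E}, B→{D}, C→∅, D→{D, E}, E→{G}, G→{G}; now {S, C, D, E, G}.
Read 'c': S→{C, D, G}, C→{E, F, G}, D→{B}, E→{C, E}, G→{B, D}; now {B, C, D, E, F, G}.
Read 'b': B→{D}, C→∅, D→{D, E}, E→{G}, F→{C, D, G}, G→{G}; now {C, D, E, G}.
Read 'a': C→{B, C, D}, D→{S, D}, E→{E, G}, G→{S, A, F}; now {S, A, B, C, D, E, F, G}.
Read 'c': S→{C, D, G}, A→{S, C, G}, B→{A}, C→{E, F, G}, D→{B}, E→{C, E}, F→{G}, G→{B, D}; now {S, A, B, C, D, E, F, G}.
Read 'a': S→{A, D, G}, A→{S, A, D}, B→{A, E}, C→{B, C, D}, D→{S, D}, E→{E, G}, F→{B, E}, G→{S, A, F}; now {S, A, B, C, D, E, F, G}.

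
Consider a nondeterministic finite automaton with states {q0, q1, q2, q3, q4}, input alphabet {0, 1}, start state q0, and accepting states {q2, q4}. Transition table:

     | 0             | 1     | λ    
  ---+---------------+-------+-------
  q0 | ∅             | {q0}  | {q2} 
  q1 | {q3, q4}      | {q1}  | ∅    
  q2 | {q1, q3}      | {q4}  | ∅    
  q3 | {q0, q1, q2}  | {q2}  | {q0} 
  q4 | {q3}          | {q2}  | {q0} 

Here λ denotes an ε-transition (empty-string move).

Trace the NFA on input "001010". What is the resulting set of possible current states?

Start: ε-closure({q0}) = {q0, q2}.
Read '0': {q0, q2} → {q0, q1, q2, q3}.
Read '0': {q0, q1, q2, q3} → {q0, q1, q2, q3, q4}.
Read '1': {q0, q1, q2, q3, q4} → {q0, q1, q2, q4}.
Read '0': {q0, q1, q2, q4} → {q0, q1, q2, q3, q4}.
Read '1': {q0, q1, q2, q3, q4} → {q0, q1, q2, q4}.
Read '0': {q0, q1, q2, q4} → {q0, q1, q2, q3, q4}.

{q0, q1, q2, q3, q4}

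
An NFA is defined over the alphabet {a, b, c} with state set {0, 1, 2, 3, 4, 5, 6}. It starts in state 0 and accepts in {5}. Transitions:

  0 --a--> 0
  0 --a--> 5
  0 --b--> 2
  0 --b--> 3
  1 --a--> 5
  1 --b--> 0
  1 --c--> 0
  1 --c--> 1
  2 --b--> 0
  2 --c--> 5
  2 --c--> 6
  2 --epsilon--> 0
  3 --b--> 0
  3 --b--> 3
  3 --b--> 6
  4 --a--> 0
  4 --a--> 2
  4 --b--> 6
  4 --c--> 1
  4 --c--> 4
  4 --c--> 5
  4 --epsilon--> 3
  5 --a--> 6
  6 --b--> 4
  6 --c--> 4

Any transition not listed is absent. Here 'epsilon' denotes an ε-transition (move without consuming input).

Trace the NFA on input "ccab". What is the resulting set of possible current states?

Start in {0}.
Read 'c': 0→∅; now ∅.
The set is empty and remains empty for the remaining 3 symbols.

∅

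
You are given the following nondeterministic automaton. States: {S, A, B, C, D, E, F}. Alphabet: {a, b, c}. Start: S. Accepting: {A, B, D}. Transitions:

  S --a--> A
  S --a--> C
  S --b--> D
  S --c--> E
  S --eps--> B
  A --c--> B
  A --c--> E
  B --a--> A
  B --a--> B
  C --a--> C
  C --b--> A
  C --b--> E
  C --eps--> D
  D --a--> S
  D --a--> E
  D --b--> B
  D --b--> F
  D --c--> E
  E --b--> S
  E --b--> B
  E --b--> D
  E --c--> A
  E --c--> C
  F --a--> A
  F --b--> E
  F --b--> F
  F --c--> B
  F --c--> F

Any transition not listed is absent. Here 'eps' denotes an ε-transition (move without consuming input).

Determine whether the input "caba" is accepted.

No

Start: ε-closure({S}) = {S, B}.
Read 'c': S→{E}, B→∅; now {E}.
Read 'a': E→∅; now ∅.
The set is empty and remains empty for the remaining 2 symbols.
The final set ∅ contains no accepting state.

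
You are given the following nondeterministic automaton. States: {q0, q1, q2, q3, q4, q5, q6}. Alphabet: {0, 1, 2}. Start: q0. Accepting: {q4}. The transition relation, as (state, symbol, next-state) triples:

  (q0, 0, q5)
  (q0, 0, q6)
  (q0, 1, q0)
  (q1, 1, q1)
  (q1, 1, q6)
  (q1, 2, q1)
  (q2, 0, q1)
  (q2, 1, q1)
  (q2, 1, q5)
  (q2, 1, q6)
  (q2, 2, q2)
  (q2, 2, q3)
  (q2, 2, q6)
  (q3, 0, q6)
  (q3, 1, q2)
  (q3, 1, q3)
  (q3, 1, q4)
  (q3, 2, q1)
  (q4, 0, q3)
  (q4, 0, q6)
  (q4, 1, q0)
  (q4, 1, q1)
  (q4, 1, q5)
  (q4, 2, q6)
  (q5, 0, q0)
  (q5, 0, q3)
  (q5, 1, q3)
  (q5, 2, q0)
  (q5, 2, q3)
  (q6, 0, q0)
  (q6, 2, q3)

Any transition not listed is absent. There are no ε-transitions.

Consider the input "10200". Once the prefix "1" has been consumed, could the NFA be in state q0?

Yes

Start in {q0}.
Read '1': q0→{q0}; now {q0}.
State q0 is in {q0}.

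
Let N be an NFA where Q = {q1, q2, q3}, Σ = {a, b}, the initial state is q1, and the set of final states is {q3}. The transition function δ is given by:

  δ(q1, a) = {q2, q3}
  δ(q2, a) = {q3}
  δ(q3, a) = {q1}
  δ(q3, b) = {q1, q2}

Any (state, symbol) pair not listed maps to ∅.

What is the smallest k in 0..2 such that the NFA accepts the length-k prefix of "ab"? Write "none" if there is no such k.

1

Start in {q1}.
Read 'a': q1→{q2, q3}; now {q2, q3}.
None of the earlier sets intersect F, but {q2, q3} does.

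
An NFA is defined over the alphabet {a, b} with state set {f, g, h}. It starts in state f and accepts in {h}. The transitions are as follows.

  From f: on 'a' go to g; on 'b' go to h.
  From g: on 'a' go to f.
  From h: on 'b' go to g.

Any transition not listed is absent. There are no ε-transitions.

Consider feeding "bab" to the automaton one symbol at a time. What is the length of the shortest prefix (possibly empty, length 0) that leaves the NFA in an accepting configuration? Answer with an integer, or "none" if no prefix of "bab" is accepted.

1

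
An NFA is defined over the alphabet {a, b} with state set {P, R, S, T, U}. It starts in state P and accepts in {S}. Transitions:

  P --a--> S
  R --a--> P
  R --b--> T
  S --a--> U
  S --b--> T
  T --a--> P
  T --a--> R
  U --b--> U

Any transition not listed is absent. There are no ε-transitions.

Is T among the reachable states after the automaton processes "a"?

No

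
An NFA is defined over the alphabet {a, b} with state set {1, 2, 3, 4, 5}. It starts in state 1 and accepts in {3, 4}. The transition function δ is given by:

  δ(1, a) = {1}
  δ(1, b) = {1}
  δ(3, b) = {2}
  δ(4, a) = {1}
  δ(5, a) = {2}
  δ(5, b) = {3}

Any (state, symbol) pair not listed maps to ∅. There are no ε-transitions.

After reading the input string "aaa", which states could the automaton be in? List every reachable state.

{1}

Start in {1}.
Read 'a': 1→{1}; now {1}.
Read 'a': 1→{1}; now {1}.
Read 'a': 1→{1}; now {1}.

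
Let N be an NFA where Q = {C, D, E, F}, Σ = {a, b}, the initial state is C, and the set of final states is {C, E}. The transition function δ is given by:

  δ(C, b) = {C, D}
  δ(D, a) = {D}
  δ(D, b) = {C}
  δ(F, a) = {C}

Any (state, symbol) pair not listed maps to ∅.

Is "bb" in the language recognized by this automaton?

Yes

Start in {C}.
Read 'b': C→{C, D}; now {C, D}.
Read 'b': C→{C, D}, D→{C}; now {C, D}.
The final set {C, D} contains the accepting state C.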